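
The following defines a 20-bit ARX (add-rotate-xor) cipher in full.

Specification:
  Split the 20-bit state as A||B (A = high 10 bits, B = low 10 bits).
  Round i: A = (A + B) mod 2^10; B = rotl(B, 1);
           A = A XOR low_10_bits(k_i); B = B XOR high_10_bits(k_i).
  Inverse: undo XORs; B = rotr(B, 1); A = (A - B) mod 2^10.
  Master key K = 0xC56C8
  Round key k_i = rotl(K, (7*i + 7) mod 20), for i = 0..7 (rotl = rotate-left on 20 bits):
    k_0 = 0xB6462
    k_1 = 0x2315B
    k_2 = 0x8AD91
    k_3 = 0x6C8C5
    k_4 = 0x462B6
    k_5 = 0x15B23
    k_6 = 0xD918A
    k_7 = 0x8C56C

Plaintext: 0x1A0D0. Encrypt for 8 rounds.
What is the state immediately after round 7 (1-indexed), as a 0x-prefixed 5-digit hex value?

s_0 = plaintext = 0x1A0D0
s_1 = Round(s_0, k_0) = 0x56B79
s_2 = Round(s_1, k_1) = 0x6227F
s_3 = Round(s_2, k_2) = 0x65AD4
s_4 = Round(s_3, k_3) = 0x2BC1B
s_5 = Round(s_4, k_4) = 0x9F12E
s_6 = Round(s_5, k_5) = 0x2260A
s_7 = Round(s_6, k_6) = 0xC6771
s_8 = Round(s_7, k_7) = 0xF98D2

0xC6771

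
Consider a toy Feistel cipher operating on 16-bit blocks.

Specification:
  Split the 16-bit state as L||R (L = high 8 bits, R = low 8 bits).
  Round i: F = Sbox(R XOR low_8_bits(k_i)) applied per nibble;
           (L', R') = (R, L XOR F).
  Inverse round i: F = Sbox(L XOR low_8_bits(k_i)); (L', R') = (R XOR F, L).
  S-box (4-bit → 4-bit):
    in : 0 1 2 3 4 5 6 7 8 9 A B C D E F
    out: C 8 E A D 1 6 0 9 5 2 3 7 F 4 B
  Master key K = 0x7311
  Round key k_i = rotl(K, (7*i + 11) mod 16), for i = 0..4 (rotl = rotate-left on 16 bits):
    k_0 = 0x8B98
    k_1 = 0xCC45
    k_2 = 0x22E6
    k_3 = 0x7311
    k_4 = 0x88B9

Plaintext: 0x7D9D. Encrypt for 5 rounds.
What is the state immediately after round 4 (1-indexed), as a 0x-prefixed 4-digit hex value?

s_0 = plaintext = 0x7D9D
s_1 = Round(s_0, k_0) = 0x9DBC
s_2 = Round(s_1, k_1) = 0xBC28
s_3 = Round(s_2, k_2) = 0x28C8
s_4 = Round(s_3, k_3) = 0xC8DD
s_5 = Round(s_4, k_4) = 0xDDA5

0xC8DD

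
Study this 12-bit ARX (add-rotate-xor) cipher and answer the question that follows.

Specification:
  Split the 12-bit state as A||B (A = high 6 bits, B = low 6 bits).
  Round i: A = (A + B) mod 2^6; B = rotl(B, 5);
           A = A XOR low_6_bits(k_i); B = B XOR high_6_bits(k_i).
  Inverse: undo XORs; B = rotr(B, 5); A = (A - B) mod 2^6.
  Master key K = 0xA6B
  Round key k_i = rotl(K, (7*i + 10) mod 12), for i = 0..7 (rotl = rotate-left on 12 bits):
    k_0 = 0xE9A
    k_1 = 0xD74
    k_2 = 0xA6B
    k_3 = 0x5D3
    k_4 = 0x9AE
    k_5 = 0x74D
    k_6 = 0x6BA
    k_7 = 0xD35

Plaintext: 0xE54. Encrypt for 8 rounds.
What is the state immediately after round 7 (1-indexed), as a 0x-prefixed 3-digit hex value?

0xB9A

s_0 = plaintext = 0xE54
s_1 = Round(s_0, k_0) = 0x5F0
s_2 = Round(s_1, k_1) = 0xCED
s_3 = Round(s_2, k_2) = 0x2DF
s_4 = Round(s_3, k_3) = 0xE78
s_5 = Round(s_4, k_4) = 0x7FA
s_6 = Round(s_5, k_5) = 0x500
s_7 = Round(s_6, k_6) = 0xB9A
s_8 = Round(s_7, k_7) = 0xF79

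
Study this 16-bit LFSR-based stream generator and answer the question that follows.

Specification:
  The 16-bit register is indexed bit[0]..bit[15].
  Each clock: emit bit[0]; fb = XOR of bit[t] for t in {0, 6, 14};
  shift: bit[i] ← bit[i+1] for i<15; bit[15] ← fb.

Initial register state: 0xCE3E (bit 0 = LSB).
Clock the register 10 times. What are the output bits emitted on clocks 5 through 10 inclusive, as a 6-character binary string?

reg_0 = 0xCE3E
clock 1: out=0, reg = 0xE71F
clock 2: out=1, reg = 0x738F
clock 3: out=1, reg = 0x39C7
clock 4: out=1, reg = 0x1CE3
clock 5: out=1, reg = 0x0E71
clock 6: out=1, reg = 0x0738
clock 7: out=0, reg = 0x039C
clock 8: out=0, reg = 0x01CE
clock 9: out=0, reg = 0x80E7
clock 10: out=1, reg = 0x4073

110001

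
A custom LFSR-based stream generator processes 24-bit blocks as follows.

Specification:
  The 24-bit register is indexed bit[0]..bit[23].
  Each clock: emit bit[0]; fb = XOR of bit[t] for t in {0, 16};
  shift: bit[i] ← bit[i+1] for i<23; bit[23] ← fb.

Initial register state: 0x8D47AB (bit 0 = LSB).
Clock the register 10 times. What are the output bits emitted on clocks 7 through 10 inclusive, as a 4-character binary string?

reg_0 = 0x8D47AB
clock 1: out=1, reg = 0x46A3D5
clock 2: out=1, reg = 0xA351EA
clock 3: out=0, reg = 0xD1A8F5
clock 4: out=1, reg = 0x68D47A
clock 5: out=0, reg = 0x346A3D
clock 6: out=1, reg = 0x9A351E
clock 7: out=0, reg = 0x4D1A8F
clock 8: out=1, reg = 0x268D47
clock 9: out=1, reg = 0x9346A3
clock 10: out=1, reg = 0x49A351

0111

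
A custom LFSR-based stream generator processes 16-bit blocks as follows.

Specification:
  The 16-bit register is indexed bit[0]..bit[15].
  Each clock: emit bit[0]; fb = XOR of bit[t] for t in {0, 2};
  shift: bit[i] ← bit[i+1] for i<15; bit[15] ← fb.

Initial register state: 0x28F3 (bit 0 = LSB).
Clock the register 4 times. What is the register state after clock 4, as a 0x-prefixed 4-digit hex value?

reg_0 = 0x28F3
clock 1: out=1, reg = 0x9479
clock 2: out=1, reg = 0xCA3C
clock 3: out=0, reg = 0xE51E
clock 4: out=0, reg = 0xF28F

0xF28F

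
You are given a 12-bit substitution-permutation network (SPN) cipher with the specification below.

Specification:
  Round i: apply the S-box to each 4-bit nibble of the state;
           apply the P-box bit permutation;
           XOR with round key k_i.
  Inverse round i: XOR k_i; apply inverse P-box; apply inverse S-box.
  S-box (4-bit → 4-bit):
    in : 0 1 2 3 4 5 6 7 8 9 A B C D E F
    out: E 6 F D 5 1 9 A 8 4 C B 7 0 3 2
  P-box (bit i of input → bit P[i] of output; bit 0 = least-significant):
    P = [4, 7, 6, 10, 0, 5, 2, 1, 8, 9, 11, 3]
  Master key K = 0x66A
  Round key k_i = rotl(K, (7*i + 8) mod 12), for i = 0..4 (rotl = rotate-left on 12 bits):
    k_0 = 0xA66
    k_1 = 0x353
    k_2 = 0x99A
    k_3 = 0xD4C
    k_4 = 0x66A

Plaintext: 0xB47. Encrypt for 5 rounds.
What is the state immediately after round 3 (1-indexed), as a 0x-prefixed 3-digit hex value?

s_0 = plaintext = 0xB47
s_1 = Round(s_0, k_0) = 0xDEB
s_2 = Round(s_1, k_1) = 0x7E2
s_3 = Round(s_2, k_2) = 0xF63
s_4 = Round(s_3, k_3) = 0xB1F
s_5 = Round(s_4, k_4) = 0x5C6

0xF63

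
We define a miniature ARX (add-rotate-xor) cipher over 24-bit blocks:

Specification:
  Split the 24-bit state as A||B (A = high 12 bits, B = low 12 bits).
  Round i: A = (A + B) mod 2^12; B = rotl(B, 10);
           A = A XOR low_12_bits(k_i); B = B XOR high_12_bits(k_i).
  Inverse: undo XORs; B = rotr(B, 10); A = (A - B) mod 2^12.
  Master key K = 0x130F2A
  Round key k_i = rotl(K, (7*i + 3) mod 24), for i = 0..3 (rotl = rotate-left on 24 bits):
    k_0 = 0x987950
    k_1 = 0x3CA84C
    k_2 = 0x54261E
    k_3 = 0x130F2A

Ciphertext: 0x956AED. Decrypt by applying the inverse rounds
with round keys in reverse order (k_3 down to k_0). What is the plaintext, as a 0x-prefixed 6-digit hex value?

s_0 = ciphertext = 0x956AED
s_1 = InvRound(s_0, k_3) = 0x706F76
s_2 = InvRound(s_1, k_2) = 0x8468D2
s_3 = InvRound(s_2, k_1) = 0x3A8C62
s_4 = InvRound(s_3, k_0) = 0x363795

0x363795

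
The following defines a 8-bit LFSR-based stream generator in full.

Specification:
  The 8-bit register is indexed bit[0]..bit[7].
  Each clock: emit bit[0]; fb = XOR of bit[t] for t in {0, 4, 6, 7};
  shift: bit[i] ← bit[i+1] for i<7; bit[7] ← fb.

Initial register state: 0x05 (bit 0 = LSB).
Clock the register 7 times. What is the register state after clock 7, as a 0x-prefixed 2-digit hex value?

0x4E

reg_0 = 0x05
clock 1: out=1, reg = 0x82
clock 2: out=0, reg = 0xC1
clock 3: out=1, reg = 0xE0
clock 4: out=0, reg = 0x70
clock 5: out=0, reg = 0x38
clock 6: out=0, reg = 0x9C
clock 7: out=0, reg = 0x4E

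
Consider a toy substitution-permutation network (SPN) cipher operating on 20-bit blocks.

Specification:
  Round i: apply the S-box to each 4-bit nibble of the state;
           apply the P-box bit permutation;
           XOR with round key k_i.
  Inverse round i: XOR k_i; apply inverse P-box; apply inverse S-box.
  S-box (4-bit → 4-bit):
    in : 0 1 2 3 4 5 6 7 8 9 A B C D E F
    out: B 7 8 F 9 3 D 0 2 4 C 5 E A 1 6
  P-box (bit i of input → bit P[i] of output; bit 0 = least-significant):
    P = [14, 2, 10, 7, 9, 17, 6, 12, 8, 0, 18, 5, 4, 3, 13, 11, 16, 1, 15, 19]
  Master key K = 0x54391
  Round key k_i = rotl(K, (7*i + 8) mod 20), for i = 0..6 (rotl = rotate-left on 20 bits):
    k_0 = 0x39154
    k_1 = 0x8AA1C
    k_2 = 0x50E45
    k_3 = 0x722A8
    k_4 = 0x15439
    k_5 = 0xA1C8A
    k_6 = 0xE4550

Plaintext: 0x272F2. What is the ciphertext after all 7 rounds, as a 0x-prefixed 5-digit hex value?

s_0 = plaintext = 0x272F2
s_1 = Round(s_0, k_0) = 0x991B4
s_2 = Round(s_1, k_1) = 0xC49DD
s_3 = Round(s_2, k_2) = 0xB96D3
s_4 = Round(s_3, k_3) = 0x0D70C
s_5 = Round(s_4, k_4) = 0xA4AB7
s_6 = Round(s_5, k_5) = 0x696FA
s_7 = Round(s_6, k_6) = 0x1E0B0

0x1E0B0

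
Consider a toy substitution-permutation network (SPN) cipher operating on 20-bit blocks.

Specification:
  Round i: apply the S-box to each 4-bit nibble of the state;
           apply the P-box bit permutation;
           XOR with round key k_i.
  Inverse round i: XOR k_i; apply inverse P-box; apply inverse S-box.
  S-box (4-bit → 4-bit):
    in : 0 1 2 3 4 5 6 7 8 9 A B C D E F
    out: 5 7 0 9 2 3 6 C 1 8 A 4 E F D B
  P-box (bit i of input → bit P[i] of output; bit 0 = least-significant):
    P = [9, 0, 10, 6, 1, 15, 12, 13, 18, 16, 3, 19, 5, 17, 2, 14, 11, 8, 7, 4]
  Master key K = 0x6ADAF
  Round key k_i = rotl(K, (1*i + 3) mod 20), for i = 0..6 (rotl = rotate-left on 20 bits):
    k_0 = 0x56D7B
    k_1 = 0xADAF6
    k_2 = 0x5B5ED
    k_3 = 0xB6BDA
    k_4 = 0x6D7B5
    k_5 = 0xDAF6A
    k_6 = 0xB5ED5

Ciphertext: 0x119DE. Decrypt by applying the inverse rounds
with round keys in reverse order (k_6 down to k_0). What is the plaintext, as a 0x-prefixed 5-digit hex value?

s_0 = ciphertext = 0x119DE
s_1 = InvRound(s_0, k_6) = 0x4A781
s_2 = InvRound(s_1, k_5) = 0x08C8A
s_3 = InvRound(s_2, k_4) = 0xFD005
s_4 = InvRound(s_3, k_3) = 0xDB0DF
s_5 = InvRound(s_4, k_2) = 0xA898B
s_6 = InvRound(s_5, k_1) = 0xAEBBF
s_7 = InvRound(s_6, k_0) = 0xB6F4E

0xB6F4E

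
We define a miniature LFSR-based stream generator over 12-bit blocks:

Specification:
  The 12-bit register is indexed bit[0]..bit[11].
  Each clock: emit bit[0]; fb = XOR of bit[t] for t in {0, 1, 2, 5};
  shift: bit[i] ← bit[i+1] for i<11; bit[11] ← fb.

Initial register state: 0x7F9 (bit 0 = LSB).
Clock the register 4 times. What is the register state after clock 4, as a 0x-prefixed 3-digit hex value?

0x47F

reg_0 = 0x7F9
clock 1: out=1, reg = 0x3FC
clock 2: out=0, reg = 0x1FE
clock 3: out=0, reg = 0x8FF
clock 4: out=1, reg = 0x47F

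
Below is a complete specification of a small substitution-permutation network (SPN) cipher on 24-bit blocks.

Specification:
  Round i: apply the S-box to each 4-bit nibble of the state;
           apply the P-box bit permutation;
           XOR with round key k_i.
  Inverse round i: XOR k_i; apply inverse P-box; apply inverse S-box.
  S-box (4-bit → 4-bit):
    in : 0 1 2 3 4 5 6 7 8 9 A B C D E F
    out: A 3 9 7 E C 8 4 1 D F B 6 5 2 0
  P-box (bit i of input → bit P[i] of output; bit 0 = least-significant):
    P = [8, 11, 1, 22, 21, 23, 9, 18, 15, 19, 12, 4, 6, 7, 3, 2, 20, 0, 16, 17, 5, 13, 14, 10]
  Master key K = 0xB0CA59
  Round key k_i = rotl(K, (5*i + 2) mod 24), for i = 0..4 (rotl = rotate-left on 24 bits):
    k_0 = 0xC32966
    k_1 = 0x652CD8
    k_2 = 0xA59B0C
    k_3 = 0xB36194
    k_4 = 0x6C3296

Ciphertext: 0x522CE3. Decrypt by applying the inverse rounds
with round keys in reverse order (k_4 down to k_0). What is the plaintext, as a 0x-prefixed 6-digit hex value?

s_0 = ciphertext = 0x522CE3
s_1 = InvRound(s_0, k_4) = 0x2B249E
s_2 = InvRound(s_1, k_3) = 0x587EED
s_3 = InvRound(s_2, k_2) = 0xA311B2
s_4 = InvRound(s_3, k_1) = 0xB6D70A
s_5 = InvRound(s_4, k_0) = 0xAD9D90

0xAD9D90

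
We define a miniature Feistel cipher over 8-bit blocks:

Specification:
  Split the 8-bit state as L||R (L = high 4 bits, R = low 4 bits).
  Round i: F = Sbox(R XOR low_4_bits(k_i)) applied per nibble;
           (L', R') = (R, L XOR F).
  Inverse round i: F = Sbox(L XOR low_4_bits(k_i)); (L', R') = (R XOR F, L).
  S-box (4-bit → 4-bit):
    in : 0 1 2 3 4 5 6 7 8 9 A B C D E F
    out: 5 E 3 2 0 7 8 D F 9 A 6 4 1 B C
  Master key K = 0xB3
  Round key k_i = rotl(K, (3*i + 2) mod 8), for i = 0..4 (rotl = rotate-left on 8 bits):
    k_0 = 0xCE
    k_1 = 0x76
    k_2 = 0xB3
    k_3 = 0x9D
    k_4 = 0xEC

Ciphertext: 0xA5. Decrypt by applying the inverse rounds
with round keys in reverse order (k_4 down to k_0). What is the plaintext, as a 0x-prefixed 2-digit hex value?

s_0 = ciphertext = 0xA5
s_1 = InvRound(s_0, k_4) = 0xDA
s_2 = InvRound(s_1, k_3) = 0xFD
s_3 = InvRound(s_2, k_2) = 0x9F
s_4 = InvRound(s_3, k_1) = 0x39
s_5 = InvRound(s_4, k_0) = 0x83

0x83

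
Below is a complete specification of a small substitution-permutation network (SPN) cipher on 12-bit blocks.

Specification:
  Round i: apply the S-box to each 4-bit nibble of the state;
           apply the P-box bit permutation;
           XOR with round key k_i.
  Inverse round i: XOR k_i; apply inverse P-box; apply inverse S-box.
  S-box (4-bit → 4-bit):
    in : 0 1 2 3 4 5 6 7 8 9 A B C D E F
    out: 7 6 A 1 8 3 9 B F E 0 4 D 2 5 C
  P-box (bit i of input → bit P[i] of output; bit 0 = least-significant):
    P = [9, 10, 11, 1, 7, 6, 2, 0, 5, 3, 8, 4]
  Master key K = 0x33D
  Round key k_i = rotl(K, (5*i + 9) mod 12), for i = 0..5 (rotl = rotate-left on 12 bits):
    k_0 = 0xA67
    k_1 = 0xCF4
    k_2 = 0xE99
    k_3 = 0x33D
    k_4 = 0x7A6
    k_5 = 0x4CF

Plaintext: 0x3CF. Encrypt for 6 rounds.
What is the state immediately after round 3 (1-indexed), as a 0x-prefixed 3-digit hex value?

s_0 = plaintext = 0x3CF
s_1 = Round(s_0, k_0) = 0x2C0
s_2 = Round(s_1, k_1) = 0x269
s_3 = Round(s_2, k_2) = 0x202
s_4 = Round(s_3, k_3) = 0x7E3
s_5 = Round(s_4, k_4) = 0x51A
s_6 = Round(s_5, k_5) = 0x4A3

0x202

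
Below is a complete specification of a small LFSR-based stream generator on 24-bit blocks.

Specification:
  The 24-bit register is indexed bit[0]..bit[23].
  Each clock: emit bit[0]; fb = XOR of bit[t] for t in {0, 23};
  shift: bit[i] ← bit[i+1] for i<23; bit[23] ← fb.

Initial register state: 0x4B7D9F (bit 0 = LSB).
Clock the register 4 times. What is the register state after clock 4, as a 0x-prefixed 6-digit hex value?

reg_0 = 0x4B7D9F
clock 1: out=1, reg = 0xA5BECF
clock 2: out=1, reg = 0x52DF67
clock 3: out=1, reg = 0xA96FB3
clock 4: out=1, reg = 0x54B7D9

0x54B7D9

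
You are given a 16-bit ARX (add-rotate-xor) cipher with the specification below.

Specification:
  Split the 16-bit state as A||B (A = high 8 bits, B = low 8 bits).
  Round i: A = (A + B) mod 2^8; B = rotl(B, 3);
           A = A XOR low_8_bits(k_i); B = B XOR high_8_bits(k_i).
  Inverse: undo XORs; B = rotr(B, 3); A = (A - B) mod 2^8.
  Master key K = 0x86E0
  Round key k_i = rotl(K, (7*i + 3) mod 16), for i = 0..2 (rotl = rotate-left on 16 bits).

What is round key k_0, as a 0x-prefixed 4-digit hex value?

0x3704

K = 0x86E0
k_0 = rotl(K, (7*0+3) mod 16) = rotl(K, 3) = 0x3704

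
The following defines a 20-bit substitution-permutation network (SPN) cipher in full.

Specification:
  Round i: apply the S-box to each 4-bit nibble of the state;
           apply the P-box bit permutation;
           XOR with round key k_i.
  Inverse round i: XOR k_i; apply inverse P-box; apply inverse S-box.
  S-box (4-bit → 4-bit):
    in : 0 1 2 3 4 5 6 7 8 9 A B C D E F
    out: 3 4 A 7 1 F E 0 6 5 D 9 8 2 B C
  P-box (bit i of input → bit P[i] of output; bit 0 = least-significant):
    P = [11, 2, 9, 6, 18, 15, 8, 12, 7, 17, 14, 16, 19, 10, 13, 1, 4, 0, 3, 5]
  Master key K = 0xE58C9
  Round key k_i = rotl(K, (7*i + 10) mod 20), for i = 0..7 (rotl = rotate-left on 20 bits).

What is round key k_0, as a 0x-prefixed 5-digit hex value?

K = 0xE58C9
k_0 = rotl(K, (7*0+10) mod 20) = rotl(K, 10) = 0x32796

0x32796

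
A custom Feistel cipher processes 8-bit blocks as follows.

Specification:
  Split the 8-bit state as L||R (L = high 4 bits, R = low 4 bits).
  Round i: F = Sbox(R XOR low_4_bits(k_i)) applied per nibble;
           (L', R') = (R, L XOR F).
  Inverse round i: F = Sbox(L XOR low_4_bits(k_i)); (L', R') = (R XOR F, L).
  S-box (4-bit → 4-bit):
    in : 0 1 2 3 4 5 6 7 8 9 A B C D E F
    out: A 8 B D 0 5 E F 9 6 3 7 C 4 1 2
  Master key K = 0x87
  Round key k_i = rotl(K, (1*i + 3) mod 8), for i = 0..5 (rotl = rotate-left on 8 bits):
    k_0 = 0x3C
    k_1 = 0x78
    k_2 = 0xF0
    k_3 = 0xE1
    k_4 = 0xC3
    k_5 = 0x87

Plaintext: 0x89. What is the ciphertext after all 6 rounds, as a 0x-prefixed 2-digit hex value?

s_0 = plaintext = 0x89
s_1 = Round(s_0, k_0) = 0x9D
s_2 = Round(s_1, k_1) = 0xDC
s_3 = Round(s_2, k_2) = 0xC1
s_4 = Round(s_3, k_3) = 0x16
s_5 = Round(s_4, k_4) = 0x64
s_6 = Round(s_5, k_5) = 0x4B

0x4B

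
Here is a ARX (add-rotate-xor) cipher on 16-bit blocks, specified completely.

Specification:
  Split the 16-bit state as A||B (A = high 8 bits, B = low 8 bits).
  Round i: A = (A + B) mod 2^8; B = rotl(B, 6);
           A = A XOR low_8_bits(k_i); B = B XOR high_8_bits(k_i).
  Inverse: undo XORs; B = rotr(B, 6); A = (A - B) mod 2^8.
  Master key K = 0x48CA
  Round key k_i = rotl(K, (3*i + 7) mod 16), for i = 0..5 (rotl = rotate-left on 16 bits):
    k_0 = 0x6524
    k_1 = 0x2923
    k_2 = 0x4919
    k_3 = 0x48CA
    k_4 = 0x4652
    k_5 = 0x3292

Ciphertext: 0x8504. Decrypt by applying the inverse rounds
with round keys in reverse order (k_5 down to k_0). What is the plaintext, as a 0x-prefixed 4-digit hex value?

s_0 = ciphertext = 0x8504
s_1 = InvRound(s_0, k_5) = 0x3FD8
s_2 = InvRound(s_1, k_4) = 0xF37A
s_3 = InvRound(s_2, k_3) = 0x71C8
s_4 = InvRound(s_3, k_2) = 0x6206
s_5 = InvRound(s_4, k_1) = 0x85BC
s_6 = InvRound(s_5, k_0) = 0x3A67

0x3A67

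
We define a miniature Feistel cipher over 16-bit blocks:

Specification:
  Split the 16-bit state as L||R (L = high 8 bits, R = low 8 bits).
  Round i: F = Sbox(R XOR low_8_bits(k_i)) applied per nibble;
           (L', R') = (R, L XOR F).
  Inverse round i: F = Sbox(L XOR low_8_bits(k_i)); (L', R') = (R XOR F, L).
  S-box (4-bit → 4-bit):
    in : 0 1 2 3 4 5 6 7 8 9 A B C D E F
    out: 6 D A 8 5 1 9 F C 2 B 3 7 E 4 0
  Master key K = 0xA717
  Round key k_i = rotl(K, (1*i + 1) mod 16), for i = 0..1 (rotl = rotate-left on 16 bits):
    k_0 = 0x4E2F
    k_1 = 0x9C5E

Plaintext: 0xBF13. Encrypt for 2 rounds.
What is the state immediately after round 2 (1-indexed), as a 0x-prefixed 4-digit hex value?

s_0 = plaintext = 0xBF13
s_1 = Round(s_0, k_0) = 0x1338
s_2 = Round(s_1, k_1) = 0x388A

0x388A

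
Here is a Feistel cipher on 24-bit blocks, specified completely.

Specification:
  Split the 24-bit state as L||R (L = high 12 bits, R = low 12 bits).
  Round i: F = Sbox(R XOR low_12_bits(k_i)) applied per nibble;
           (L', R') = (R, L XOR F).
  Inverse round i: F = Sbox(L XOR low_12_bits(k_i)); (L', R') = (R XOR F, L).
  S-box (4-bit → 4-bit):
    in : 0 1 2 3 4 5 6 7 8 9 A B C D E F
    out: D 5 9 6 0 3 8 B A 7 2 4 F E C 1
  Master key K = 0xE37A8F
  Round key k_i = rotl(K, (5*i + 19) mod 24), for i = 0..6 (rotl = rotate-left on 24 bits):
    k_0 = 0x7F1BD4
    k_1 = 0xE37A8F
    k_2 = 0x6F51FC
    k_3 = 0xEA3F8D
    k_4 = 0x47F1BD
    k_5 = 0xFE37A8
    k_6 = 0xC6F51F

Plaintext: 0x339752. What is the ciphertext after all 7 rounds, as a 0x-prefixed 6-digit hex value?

s_0 = plaintext = 0x339752
s_1 = Round(s_0, k_0) = 0x752C91
s_2 = Round(s_1, k_1) = 0xC91F0E
s_3 = Round(s_2, k_2) = 0xF0E088
s_4 = Round(s_3, k_3) = 0x088EDD
s_5 = Round(s_4, k_4) = 0xEDD105
s_6 = Round(s_5, k_5) = 0x1056F3
s_7 = Round(s_6, k_6) = 0x6F37CA

0x6F37CA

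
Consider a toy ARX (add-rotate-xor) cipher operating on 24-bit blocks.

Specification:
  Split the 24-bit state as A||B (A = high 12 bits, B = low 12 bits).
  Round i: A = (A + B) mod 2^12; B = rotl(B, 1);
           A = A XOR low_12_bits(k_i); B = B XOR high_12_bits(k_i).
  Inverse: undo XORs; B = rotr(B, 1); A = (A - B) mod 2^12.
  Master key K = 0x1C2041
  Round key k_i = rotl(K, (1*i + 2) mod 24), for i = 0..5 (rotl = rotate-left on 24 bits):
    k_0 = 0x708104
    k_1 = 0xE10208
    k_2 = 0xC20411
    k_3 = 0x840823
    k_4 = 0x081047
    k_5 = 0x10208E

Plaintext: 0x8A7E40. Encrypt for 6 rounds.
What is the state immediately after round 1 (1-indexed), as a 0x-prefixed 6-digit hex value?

0x7E3B89

s_0 = plaintext = 0x8A7E40
s_1 = Round(s_0, k_0) = 0x7E3B89
s_2 = Round(s_1, k_1) = 0x164903
s_3 = Round(s_2, k_2) = 0xE76E27
s_4 = Round(s_3, k_3) = 0x4BE40F
s_5 = Round(s_4, k_4) = 0x88A89F
s_6 = Round(s_5, k_5) = 0x1A703D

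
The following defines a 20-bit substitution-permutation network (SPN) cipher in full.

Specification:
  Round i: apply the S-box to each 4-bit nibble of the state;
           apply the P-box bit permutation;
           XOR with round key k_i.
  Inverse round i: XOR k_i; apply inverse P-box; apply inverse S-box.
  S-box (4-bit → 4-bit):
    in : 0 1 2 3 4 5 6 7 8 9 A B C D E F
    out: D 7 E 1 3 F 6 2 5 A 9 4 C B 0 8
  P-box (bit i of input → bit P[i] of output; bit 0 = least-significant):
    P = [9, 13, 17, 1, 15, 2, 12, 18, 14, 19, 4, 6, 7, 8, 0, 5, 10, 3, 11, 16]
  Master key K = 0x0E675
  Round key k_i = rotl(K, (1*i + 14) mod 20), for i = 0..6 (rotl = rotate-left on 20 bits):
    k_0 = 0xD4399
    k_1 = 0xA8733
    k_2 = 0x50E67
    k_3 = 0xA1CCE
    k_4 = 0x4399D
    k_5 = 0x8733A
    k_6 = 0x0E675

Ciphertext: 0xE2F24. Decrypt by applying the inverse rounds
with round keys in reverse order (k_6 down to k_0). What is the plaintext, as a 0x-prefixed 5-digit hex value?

s_0 = ciphertext = 0xE2F24
s_1 = InvRound(s_0, k_6) = 0xB65AB
s_2 = InvRound(s_1, k_5) = 0xA8BB8
s_3 = InvRound(s_2, k_4) = 0xEC751
s_4 = InvRound(s_3, k_3) = 0x6185A
s_5 = InvRound(s_4, k_2) = 0xDCB68
s_6 = InvRound(s_5, k_1) = 0x5B0FC
s_7 = InvRound(s_6, k_0) = 0xE2D14

0xE2D14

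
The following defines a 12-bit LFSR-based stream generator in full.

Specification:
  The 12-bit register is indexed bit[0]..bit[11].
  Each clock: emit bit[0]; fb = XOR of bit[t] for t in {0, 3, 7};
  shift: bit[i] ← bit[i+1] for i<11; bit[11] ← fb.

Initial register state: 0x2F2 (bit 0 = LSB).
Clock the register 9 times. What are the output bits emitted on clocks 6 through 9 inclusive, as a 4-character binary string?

reg_0 = 0x2F2
clock 1: out=0, reg = 0x979
clock 2: out=1, reg = 0x4BC
clock 3: out=0, reg = 0x25E
clock 4: out=0, reg = 0x92F
clock 5: out=1, reg = 0x497
clock 6: out=1, reg = 0x24B
clock 7: out=1, reg = 0x125
clock 8: out=1, reg = 0x892
clock 9: out=0, reg = 0xC49

1110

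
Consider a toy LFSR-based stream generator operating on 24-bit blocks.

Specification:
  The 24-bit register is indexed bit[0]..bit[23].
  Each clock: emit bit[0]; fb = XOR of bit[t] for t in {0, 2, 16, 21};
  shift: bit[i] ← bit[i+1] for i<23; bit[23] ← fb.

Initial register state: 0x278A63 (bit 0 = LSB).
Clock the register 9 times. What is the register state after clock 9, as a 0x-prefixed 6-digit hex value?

reg_0 = 0x278A63
clock 1: out=1, reg = 0x93C531
clock 2: out=1, reg = 0x49E298
clock 3: out=0, reg = 0xA4F14C
clock 4: out=0, reg = 0x5278A6
clock 5: out=0, reg = 0xA93C53
clock 6: out=1, reg = 0xD49E29
clock 7: out=1, reg = 0xEA4F14
clock 8: out=0, reg = 0x75278A
clock 9: out=0, reg = 0x3A93C5

0x3A93C5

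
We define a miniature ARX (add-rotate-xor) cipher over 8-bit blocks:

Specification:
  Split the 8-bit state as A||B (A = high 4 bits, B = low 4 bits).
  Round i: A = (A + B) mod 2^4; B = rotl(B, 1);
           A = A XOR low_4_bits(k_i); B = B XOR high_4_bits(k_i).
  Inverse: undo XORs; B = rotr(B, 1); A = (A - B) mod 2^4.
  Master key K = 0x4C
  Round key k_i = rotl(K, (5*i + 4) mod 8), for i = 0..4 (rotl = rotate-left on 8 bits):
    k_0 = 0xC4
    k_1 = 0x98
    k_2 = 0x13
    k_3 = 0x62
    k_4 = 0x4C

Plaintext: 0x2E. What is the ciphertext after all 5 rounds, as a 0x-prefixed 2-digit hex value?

0x11

s_0 = plaintext = 0x2E
s_1 = Round(s_0, k_0) = 0x41
s_2 = Round(s_1, k_1) = 0xDB
s_3 = Round(s_2, k_2) = 0xB6
s_4 = Round(s_3, k_3) = 0x3A
s_5 = Round(s_4, k_4) = 0x11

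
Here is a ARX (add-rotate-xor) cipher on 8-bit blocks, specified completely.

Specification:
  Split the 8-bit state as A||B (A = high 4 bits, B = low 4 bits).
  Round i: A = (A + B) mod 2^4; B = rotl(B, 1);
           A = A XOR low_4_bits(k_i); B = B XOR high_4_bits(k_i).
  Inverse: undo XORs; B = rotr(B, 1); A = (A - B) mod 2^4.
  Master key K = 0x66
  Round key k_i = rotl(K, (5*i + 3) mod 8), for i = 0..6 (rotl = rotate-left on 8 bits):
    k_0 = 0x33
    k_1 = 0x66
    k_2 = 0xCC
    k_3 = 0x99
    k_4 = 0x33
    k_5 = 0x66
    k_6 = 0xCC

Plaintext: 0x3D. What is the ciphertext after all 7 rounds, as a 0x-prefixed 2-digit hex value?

0x82

s_0 = plaintext = 0x3D
s_1 = Round(s_0, k_0) = 0x38
s_2 = Round(s_1, k_1) = 0xD7
s_3 = Round(s_2, k_2) = 0x82
s_4 = Round(s_3, k_3) = 0x3D
s_5 = Round(s_4, k_4) = 0x38
s_6 = Round(s_5, k_5) = 0xD7
s_7 = Round(s_6, k_6) = 0x82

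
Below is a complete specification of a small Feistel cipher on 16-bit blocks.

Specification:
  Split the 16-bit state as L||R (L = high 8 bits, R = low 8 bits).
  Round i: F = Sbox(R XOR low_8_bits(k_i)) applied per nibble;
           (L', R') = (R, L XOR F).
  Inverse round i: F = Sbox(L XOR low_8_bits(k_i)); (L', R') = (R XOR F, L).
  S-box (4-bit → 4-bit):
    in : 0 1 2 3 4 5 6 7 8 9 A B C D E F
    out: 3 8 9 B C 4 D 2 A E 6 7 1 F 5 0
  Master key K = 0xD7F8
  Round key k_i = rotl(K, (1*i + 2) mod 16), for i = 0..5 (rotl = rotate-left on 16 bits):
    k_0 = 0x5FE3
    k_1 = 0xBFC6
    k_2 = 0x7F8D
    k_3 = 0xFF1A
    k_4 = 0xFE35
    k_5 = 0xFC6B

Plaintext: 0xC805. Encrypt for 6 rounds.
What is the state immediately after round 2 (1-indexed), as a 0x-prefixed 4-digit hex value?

0x954E

s_0 = plaintext = 0xC805
s_1 = Round(s_0, k_0) = 0x0595
s_2 = Round(s_1, k_1) = 0x954E
s_3 = Round(s_2, k_2) = 0x4E8E
s_4 = Round(s_3, k_3) = 0x8EA2
s_5 = Round(s_4, k_4) = 0xA26C
s_6 = Round(s_5, k_5) = 0x6C90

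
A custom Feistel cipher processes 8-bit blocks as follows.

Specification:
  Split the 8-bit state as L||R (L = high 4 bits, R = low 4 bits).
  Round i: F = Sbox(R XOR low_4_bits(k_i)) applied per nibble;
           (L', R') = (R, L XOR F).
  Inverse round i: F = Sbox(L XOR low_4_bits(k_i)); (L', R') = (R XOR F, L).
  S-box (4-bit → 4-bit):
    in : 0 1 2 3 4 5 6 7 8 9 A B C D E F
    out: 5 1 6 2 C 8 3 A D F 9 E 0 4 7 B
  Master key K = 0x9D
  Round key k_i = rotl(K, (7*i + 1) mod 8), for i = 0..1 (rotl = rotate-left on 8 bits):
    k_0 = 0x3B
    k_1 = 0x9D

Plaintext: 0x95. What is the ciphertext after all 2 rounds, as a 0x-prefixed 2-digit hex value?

s_0 = plaintext = 0x95
s_1 = Round(s_0, k_0) = 0x5E
s_2 = Round(s_1, k_1) = 0xE7

0xE7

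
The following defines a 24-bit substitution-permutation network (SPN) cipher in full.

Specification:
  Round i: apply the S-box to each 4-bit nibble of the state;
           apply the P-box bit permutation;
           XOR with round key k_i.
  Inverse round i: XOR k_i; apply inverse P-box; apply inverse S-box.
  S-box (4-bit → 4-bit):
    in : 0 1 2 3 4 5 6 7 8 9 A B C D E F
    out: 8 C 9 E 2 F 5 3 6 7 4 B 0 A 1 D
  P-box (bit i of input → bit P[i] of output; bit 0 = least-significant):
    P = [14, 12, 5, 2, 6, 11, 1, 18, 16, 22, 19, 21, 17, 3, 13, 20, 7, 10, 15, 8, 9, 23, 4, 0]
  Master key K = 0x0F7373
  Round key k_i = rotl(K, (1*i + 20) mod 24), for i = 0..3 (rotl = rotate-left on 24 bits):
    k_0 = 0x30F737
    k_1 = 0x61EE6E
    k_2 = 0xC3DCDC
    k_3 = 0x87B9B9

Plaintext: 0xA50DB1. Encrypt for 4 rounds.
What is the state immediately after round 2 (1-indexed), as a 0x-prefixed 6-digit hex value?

0xEBFA42

s_0 = plaintext = 0xA50DB1
s_1 = Round(s_0, k_0) = 0x447AC3
s_2 = Round(s_1, k_1) = 0xEBFA42
s_3 = Round(s_2, k_2) = 0xD9B358
s_4 = Round(s_3, k_3) = 0x792552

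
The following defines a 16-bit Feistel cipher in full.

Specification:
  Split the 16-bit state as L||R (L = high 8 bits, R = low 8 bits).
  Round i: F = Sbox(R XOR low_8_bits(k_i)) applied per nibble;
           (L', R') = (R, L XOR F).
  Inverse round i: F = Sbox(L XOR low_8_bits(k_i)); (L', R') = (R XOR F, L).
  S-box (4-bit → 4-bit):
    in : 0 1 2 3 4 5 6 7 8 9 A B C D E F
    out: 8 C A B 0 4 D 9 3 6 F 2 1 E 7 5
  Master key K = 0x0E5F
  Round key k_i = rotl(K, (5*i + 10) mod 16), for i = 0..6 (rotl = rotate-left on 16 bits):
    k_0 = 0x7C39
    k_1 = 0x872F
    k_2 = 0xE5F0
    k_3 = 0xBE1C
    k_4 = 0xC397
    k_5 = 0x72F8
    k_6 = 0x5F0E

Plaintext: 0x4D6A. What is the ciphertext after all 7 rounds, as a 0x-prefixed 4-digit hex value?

s_0 = plaintext = 0x4D6A
s_1 = Round(s_0, k_0) = 0x6A06
s_2 = Round(s_1, k_1) = 0x06CC
s_3 = Round(s_2, k_2) = 0xCCB7
s_4 = Round(s_3, k_3) = 0xB73E
s_5 = Round(s_4, k_4) = 0x3E41
s_6 = Round(s_5, k_5) = 0x4118
s_7 = Round(s_6, k_6) = 0x188C

0x188C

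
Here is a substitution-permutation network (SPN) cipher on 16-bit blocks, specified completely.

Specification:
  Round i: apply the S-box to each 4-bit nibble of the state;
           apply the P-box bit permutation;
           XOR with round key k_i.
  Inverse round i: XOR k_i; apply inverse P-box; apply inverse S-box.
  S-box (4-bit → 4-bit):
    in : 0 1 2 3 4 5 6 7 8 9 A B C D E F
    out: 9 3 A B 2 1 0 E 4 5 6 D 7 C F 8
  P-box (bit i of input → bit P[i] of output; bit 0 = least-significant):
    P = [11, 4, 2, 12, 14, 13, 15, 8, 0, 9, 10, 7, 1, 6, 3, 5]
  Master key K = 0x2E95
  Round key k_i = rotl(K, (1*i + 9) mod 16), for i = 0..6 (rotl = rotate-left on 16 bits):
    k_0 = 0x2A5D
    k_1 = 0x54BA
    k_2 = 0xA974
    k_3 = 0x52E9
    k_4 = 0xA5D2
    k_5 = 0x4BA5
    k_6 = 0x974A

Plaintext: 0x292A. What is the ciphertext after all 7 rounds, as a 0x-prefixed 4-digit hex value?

0x5543

s_0 = plaintext = 0x292A
s_1 = Round(s_0, k_0) = 0x0F28
s_2 = Round(s_1, k_1) = 0x751C
s_3 = Round(s_2, k_2) = 0xC109
s_4 = Round(s_3, k_3) = 0x19A6
s_5 = Round(s_4, k_4) = 0x0191
s_6 = Round(s_5, k_5) = 0x8196
s_7 = Round(s_6, k_6) = 0x5543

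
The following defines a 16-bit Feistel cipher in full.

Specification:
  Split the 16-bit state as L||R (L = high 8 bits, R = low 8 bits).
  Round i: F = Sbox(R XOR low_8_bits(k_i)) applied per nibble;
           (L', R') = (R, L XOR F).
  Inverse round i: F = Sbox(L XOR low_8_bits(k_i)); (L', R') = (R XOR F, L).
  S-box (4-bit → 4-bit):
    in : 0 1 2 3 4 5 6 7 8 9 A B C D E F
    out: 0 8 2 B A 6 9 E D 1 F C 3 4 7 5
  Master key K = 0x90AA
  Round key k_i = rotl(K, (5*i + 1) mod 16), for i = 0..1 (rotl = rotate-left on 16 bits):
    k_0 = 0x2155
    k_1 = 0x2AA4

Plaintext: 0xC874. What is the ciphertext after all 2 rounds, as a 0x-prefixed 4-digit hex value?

0xE0DE

s_0 = plaintext = 0xC874
s_1 = Round(s_0, k_0) = 0x74E0
s_2 = Round(s_1, k_1) = 0xE0DE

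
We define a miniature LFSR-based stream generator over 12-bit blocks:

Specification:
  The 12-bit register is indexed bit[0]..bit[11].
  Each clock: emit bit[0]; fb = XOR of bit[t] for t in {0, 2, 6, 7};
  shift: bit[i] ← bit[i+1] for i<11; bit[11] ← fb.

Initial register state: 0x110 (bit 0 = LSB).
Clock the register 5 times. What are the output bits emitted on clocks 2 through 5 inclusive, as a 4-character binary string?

reg_0 = 0x110
clock 1: out=0, reg = 0x088
clock 2: out=0, reg = 0x844
clock 3: out=0, reg = 0x422
clock 4: out=0, reg = 0x211
clock 5: out=1, reg = 0x908

0001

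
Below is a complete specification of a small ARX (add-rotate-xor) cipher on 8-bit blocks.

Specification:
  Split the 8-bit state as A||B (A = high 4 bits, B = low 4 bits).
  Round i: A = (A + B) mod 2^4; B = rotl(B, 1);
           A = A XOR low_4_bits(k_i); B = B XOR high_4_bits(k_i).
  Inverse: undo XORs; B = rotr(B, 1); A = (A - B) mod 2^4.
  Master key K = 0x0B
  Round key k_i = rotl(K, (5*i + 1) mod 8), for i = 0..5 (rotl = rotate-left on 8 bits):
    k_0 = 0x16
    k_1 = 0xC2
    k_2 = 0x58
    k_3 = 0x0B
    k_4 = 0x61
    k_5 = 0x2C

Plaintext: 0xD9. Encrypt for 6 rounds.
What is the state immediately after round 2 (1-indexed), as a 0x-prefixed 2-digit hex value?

0x08

s_0 = plaintext = 0xD9
s_1 = Round(s_0, k_0) = 0x02
s_2 = Round(s_1, k_1) = 0x08
s_3 = Round(s_2, k_2) = 0x04
s_4 = Round(s_3, k_3) = 0xF8
s_5 = Round(s_4, k_4) = 0x67
s_6 = Round(s_5, k_5) = 0x1C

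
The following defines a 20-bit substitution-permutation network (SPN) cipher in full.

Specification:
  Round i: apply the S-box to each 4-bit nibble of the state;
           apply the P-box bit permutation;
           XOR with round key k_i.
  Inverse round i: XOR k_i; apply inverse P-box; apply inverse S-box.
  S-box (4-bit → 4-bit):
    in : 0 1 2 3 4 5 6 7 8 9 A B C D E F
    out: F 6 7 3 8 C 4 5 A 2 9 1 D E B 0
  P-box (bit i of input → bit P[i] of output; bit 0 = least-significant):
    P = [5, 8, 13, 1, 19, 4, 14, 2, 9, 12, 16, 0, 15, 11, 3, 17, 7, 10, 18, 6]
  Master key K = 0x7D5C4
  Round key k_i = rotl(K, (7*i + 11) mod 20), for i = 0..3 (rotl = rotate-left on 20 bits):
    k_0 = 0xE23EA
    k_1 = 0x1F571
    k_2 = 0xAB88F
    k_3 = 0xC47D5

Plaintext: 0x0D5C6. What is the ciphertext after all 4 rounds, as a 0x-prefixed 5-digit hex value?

s_0 = plaintext = 0x0D5C6
s_1 = Round(s_0, k_0) = 0x14F27
s_2 = Round(s_1, k_1) = 0xF9141
s_3 = Round(s_2, k_2) = 0xB818B
s_4 = Round(s_3, k_3) = 0xF5F61

0xF5F61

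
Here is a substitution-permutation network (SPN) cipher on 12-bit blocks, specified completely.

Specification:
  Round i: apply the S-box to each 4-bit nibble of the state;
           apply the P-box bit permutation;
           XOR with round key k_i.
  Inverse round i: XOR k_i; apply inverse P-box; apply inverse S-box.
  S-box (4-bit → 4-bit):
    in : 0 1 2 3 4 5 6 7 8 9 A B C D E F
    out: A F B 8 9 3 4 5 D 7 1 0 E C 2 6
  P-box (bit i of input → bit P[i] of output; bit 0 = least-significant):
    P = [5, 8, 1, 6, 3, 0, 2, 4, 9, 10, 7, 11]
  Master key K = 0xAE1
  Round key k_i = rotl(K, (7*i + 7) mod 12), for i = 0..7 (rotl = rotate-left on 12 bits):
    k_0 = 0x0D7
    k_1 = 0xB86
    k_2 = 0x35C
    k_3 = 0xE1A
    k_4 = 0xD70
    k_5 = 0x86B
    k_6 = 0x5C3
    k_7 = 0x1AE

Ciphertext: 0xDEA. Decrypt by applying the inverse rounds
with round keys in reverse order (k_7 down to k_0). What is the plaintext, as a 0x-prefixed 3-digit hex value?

0x202

s_0 = ciphertext = 0xDEA
s_1 = InvRound(s_0, k_7) = 0x063
s_2 = InvRound(s_1, k_6) = 0xFB5
s_3 = InvRound(s_2, k_5) = 0x98C
s_4 = InvRound(s_3, k_4) = 0xF84
s_5 = InvRound(s_4, k_3) = 0x68F
s_6 = InvRound(s_5, k_2) = 0xF0C
s_7 = InvRound(s_6, k_1) = 0xFA6
s_8 = InvRound(s_7, k_0) = 0x202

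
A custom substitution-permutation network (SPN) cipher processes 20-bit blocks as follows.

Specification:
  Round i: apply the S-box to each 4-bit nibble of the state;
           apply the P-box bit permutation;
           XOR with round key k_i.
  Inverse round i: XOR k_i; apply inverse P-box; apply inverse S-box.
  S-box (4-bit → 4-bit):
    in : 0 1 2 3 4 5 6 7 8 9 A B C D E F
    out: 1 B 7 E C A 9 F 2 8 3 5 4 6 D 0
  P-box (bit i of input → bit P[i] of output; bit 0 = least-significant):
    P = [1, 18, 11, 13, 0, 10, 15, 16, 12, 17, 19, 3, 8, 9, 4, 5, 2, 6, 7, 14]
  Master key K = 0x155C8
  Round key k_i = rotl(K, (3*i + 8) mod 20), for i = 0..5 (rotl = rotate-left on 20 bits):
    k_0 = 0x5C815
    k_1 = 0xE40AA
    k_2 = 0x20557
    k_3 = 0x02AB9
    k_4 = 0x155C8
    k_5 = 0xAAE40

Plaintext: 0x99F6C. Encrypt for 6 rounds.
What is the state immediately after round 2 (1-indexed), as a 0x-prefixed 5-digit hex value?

s_0 = plaintext = 0x99F6C
s_1 = Round(s_0, k_0) = 0x48034
s_2 = Round(s_1, k_1) = 0xFBE2A
s_3 = Round(s_2, k_2) = 0xE904C
s_4 = Round(s_3, k_3) = 0x1F21D
s_5 = Round(s_4, k_4) = 0xE098D
s_6 = Round(s_5, k_5) = 0xEE3CC

0xFBE2A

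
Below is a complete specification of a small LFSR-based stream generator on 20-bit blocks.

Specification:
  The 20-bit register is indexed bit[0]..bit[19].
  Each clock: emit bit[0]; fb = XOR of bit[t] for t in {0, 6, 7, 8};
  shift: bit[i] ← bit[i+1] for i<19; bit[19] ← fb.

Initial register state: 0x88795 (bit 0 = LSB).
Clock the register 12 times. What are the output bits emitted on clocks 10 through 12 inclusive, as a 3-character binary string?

reg_0 = 0x88795
clock 1: out=1, reg = 0xC43CA
clock 2: out=0, reg = 0xE21E5
clock 3: out=1, reg = 0x710F2
clock 4: out=0, reg = 0x38879
clock 5: out=1, reg = 0x1C43C
clock 6: out=0, reg = 0x0E21E
clock 7: out=0, reg = 0x0710F
clock 8: out=1, reg = 0x03887
clock 9: out=1, reg = 0x01C43
clock 10: out=1, reg = 0x00E21
clock 11: out=1, reg = 0x80710
clock 12: out=0, reg = 0xC0388

110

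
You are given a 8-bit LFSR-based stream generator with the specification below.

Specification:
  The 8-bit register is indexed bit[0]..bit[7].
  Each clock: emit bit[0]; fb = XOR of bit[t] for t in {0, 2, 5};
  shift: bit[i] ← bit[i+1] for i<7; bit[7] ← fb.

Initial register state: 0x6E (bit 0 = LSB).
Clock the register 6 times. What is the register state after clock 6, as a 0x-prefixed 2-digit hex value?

0x19

reg_0 = 0x6E
clock 1: out=0, reg = 0x37
clock 2: out=1, reg = 0x9B
clock 3: out=1, reg = 0xCD
clock 4: out=1, reg = 0x66
clock 5: out=0, reg = 0x33
clock 6: out=1, reg = 0x19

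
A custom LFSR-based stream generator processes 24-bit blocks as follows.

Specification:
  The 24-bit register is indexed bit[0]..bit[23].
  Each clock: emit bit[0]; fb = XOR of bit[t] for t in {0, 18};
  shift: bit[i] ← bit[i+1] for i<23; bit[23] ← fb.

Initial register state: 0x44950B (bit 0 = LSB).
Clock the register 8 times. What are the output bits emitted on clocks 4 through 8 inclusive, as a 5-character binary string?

10000

reg_0 = 0x44950B
clock 1: out=1, reg = 0x224A85
clock 2: out=1, reg = 0x912542
clock 3: out=0, reg = 0x4892A1
clock 4: out=1, reg = 0xA44950
clock 5: out=0, reg = 0xD224A8
clock 6: out=0, reg = 0x691254
clock 7: out=0, reg = 0x34892A
clock 8: out=0, reg = 0x9A4495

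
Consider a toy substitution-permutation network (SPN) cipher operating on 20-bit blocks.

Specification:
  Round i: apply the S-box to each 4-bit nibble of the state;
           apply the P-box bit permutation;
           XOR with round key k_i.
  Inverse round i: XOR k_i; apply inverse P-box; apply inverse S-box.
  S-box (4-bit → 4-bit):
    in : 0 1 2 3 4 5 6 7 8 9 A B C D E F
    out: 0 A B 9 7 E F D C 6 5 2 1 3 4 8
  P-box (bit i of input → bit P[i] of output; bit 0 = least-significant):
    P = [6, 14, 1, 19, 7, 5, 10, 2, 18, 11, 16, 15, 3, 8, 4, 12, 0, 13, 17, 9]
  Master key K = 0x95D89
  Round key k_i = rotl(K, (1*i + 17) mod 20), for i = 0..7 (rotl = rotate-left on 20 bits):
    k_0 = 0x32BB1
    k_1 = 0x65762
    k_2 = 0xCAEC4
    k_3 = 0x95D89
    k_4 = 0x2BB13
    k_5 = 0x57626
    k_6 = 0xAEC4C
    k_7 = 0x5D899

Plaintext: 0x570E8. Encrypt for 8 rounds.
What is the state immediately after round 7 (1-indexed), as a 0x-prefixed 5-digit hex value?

s_0 = plaintext = 0x570E8
s_1 = Round(s_0, k_0) = 0x91DAB
s_2 = Round(s_1, k_1) = 0x02AE2
s_3 = Round(s_2, k_2) = 0x1FB8C
s_4 = Round(s_3, k_3) = 0x963CD
s_5 = Round(s_4, k_4) = 0x44ACB
s_6 = Round(s_5, k_5) = 0x217BF
s_7 = Round(s_6, k_6) = 0x75F6D
s_8 = Round(s_7, k_7) = 0x70F6C

0x75F6D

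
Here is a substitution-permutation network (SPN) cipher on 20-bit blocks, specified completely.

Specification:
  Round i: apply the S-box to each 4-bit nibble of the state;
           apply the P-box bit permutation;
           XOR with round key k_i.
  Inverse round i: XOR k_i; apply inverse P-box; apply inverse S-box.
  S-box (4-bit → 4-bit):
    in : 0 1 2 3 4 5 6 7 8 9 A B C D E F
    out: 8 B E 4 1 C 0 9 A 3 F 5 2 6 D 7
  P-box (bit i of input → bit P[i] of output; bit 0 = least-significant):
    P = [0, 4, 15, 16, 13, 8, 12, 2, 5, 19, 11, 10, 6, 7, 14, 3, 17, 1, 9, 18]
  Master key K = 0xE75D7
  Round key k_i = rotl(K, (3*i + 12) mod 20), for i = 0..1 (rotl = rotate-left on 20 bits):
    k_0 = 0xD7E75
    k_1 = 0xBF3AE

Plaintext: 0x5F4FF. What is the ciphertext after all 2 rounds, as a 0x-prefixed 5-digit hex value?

0x1FA21

s_0 = plaintext = 0x5F4FF
s_1 = Round(s_0, k_0) = 0x98D84
s_2 = Round(s_1, k_1) = 0x1FA21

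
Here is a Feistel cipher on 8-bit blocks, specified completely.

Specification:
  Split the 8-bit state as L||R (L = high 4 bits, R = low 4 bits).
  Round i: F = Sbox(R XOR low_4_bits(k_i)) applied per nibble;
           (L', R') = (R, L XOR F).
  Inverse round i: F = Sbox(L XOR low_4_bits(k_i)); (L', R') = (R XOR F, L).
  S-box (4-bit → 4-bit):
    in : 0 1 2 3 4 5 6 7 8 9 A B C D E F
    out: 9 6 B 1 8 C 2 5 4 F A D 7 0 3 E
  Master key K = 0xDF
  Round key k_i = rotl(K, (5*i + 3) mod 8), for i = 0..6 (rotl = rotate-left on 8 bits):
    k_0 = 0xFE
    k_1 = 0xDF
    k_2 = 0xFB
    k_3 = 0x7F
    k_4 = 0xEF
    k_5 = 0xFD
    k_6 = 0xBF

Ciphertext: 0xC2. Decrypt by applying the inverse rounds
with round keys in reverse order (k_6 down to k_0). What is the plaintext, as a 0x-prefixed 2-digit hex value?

0x35

s_0 = ciphertext = 0xC2
s_1 = InvRound(s_0, k_6) = 0x3C
s_2 = InvRound(s_1, k_5) = 0xF3
s_3 = InvRound(s_2, k_4) = 0xAF
s_4 = InvRound(s_3, k_3) = 0x3A
s_5 = InvRound(s_4, k_2) = 0xE3
s_6 = InvRound(s_5, k_1) = 0x5E
s_7 = InvRound(s_6, k_0) = 0x35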